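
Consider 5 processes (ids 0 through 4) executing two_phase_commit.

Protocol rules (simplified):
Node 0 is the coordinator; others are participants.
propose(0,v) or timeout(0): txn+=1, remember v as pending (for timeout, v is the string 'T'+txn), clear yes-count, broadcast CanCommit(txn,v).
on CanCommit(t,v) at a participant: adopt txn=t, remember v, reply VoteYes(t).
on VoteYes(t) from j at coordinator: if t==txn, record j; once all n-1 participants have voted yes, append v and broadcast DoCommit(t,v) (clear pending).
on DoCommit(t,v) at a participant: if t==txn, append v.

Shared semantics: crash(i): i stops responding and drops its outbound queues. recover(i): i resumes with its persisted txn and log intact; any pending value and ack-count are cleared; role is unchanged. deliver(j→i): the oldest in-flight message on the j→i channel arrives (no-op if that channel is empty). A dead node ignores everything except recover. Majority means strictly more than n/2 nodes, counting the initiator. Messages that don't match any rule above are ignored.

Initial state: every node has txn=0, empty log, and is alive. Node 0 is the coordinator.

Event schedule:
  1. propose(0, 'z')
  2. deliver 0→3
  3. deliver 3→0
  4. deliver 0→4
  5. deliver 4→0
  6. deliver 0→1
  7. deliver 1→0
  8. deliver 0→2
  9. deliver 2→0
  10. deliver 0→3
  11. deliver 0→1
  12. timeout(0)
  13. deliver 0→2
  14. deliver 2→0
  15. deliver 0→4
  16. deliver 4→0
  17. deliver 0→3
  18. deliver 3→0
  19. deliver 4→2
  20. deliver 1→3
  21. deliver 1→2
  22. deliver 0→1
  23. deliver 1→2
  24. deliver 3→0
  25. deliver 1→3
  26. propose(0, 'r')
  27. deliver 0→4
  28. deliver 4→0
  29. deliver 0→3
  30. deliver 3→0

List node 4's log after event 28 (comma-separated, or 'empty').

step 1 propose(0,'z'): 0={coor,t=1,log=-}
step 2 deliver 0→3: 3={part,t=1,log=-}
step 3 deliver 3→0: —
step 4 deliver 0→4: 4={part,t=1,log=-}
step 5 deliver 4→0: —
step 6 deliver 0→1: 1={part,t=1,log=-}
step 7 deliver 1→0: —
step 8 deliver 0→2: 2={part,t=1,log=-}
step 9 deliver 2→0: 0={coor,t=1,log=z}
step 10 deliver 0→3: 3={part,t=1,log=z}
step 11 deliver 0→1: 1={part,t=1,log=z}
step 12 timeout(0): 0={coor,t=2,log=z}
step 13 deliver 0→2: 2={part,t=1,log=z}
step 14 deliver 2→0: —
step 15 deliver 0→4: 4={part,t=1,log=z}
step 16 deliver 4→0: —
step 17 deliver 0→3: 3={part,t=2,log=z}
step 18 deliver 3→0: —
step 19 deliver 4→2: —
step 20 deliver 1→3: —
step 21 deliver 1→2: —
step 22 deliver 0→1: 1={part,t=2,log=z}
step 23 deliver 1→2: —
step 24 deliver 3→0: —
step 25 deliver 1→3: —
step 26 propose(0,'r'): 0={coor,t=3,log=z}
step 27 deliver 0→4: 4={part,t=2,log=z}
step 28 deliver 4→0: —

z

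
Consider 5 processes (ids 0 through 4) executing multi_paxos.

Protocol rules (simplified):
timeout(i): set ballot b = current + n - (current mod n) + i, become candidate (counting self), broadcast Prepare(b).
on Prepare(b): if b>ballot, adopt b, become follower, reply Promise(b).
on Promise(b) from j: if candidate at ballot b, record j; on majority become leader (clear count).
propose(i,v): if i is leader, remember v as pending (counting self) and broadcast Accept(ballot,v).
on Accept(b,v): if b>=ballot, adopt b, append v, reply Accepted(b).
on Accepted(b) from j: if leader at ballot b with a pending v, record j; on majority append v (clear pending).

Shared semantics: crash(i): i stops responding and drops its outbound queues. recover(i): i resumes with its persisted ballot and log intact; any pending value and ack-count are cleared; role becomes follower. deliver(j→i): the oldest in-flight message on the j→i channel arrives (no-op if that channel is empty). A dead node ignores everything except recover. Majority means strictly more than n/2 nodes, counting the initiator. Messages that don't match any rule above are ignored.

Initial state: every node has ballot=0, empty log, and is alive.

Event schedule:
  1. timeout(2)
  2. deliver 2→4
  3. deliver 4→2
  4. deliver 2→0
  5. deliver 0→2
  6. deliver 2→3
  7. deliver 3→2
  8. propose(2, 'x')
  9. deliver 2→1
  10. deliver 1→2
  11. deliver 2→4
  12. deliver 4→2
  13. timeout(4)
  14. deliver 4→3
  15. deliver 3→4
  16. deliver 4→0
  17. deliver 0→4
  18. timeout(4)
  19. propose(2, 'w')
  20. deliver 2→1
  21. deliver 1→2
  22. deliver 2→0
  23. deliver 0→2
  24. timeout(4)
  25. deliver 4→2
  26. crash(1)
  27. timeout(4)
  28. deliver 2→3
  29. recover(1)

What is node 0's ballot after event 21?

14

[1] timeout(2) → N2(cand b7 [-])
[2] deliver 2→4 → N4(foll b7 [-])
[3] deliver 4→2 → ∅
[4] deliver 2→0 → N0(foll b7 [-])
[5] deliver 0→2 → N2(lead b7 [-])
[6] deliver 2→3 → N3(foll b7 [-])
[7] deliver 3→2 → ∅
[8] propose(2,'x') → ∅
[9] deliver 2→1 → N1(foll b7 [-])
[10] deliver 1→2 → ∅
[11] deliver 2→4 → N4(foll b7 [x])
[12] deliver 4→2 → ∅
[13] timeout(4) → N4(cand b14 [x])
[14] deliver 4→3 → N3(foll b14 [-])
[15] deliver 3→4 → ∅
[16] deliver 4→0 → N0(foll b14 [-])
[17] deliver 0→4 → N4(lead b14 [x])
[18] timeout(4) → N4(cand b19 [x])
[19] propose(2,'w') → ∅
[20] deliver 2→1 → N1(foll b7 [x])
[21] deliver 1→2 → ∅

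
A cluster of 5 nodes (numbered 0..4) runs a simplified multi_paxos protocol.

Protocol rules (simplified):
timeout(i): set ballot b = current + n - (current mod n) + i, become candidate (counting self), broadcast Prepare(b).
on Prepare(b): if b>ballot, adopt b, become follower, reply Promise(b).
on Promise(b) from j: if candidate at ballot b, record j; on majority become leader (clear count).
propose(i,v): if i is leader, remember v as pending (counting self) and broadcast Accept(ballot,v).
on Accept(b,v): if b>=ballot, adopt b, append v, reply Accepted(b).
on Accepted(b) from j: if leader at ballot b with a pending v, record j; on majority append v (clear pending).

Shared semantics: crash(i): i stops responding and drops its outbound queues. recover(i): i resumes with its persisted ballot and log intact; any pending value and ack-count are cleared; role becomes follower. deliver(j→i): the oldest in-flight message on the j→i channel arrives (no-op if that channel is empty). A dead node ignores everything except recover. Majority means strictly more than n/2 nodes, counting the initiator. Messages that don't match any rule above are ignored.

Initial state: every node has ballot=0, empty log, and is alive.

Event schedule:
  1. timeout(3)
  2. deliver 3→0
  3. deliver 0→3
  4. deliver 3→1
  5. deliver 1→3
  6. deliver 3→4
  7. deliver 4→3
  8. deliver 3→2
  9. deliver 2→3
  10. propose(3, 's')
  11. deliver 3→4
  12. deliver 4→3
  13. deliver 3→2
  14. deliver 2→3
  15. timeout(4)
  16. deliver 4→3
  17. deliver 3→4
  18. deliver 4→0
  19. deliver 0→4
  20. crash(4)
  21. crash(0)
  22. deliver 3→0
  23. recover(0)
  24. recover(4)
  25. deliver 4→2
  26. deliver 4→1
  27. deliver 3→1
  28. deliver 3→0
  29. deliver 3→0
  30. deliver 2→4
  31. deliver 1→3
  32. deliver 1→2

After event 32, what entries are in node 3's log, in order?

s

after 1 — timeout(3): n3:cand/b8/[-]
after 2 — deliver 3→0: n0:foll/b8/[-]
after 3 — deliver 0→3: ·
after 4 — deliver 3→1: n1:foll/b8/[-]
after 5 — deliver 1→3: n3:lead/b8/[-]
after 6 — deliver 3→4: n4:foll/b8/[-]
after 7 — deliver 4→3: ·
after 8 — deliver 3→2: n2:foll/b8/[-]
after 9 — deliver 2→3: ·
after 10 — propose(3,'s'): ·
after 11 — deliver 3→4: n4:foll/b8/[s]
after 12 — deliver 4→3: ·
after 13 — deliver 3→2: n2:foll/b8/[s]
after 14 — deliver 2→3: n3:lead/b8/[s]
after 15 — timeout(4): n4:cand/b14/[s]
after 16 — deliver 4→3: n3:foll/b14/[s]
after 17 — deliver 3→4: ·
after 18 — deliver 4→0: n0:foll/b14/[-]
after 19 — deliver 0→4: n4:lead/b14/[s]
after 20 — crash(4): n4:✗lead/b14/[s]
after 21 — crash(0): n0:✗foll/b14/[-]
after 22 — deliver 3→0: ·
after 23 — recover(0): n0:foll/b14/[-]
after 24 — recover(4): n4:foll/b14/[s]
after 25 — deliver 4→2: ·
after 26 — deliver 4→1: ·
after 27 — deliver 3→1: n1:foll/b8/[s]
after 28 — deliver 3→0: ·
after 29 — deliver 3→0: ·
after 30 — deliver 2→4: ·
after 31 — deliver 1→3: ·
after 32 — deliver 1→2: ·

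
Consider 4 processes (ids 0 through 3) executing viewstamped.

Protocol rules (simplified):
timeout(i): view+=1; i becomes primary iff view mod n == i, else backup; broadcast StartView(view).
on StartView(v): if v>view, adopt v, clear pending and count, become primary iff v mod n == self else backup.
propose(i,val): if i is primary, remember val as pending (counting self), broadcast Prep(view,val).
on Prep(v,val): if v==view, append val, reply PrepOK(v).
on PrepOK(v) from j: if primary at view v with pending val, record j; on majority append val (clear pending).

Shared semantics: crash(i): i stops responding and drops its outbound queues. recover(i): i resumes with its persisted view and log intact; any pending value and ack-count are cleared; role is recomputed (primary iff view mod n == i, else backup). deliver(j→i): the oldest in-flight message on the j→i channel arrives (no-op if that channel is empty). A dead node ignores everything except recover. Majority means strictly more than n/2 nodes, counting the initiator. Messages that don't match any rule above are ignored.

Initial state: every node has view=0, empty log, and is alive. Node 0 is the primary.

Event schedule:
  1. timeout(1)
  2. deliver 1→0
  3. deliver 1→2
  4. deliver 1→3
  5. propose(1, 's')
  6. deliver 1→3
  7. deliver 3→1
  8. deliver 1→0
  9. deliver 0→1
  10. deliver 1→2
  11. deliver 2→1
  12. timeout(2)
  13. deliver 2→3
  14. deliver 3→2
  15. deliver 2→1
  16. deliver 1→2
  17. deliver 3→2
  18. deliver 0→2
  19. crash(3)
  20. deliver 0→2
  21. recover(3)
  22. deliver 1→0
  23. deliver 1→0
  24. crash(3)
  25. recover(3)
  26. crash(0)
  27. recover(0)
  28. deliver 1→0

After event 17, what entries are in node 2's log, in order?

e1 timeout(1): 1[prim,v=1,-]
e2 deliver 1→0: 0[back,v=1,-]
e3 deliver 1→2: 2[back,v=1,-]
e4 deliver 1→3: 3[back,v=1,-]
e5 propose(1,'s'): ·
e6 deliver 1→3: 3[back,v=1,s]
e7 deliver 3→1: ·
e8 deliver 1→0: 0[back,v=1,s]
e9 deliver 0→1: 1[prim,v=1,s]
e10 deliver 1→2: 2[back,v=1,s]
e11 deliver 2→1: ·
e12 timeout(2): 2[prim,v=2,s]
e13 deliver 2→3: 3[back,v=2,s]
e14 deliver 3→2: ·
e15 deliver 2→1: 1[back,v=2,s]
e16 deliver 1→2: ·
e17 deliver 3→2: ·

s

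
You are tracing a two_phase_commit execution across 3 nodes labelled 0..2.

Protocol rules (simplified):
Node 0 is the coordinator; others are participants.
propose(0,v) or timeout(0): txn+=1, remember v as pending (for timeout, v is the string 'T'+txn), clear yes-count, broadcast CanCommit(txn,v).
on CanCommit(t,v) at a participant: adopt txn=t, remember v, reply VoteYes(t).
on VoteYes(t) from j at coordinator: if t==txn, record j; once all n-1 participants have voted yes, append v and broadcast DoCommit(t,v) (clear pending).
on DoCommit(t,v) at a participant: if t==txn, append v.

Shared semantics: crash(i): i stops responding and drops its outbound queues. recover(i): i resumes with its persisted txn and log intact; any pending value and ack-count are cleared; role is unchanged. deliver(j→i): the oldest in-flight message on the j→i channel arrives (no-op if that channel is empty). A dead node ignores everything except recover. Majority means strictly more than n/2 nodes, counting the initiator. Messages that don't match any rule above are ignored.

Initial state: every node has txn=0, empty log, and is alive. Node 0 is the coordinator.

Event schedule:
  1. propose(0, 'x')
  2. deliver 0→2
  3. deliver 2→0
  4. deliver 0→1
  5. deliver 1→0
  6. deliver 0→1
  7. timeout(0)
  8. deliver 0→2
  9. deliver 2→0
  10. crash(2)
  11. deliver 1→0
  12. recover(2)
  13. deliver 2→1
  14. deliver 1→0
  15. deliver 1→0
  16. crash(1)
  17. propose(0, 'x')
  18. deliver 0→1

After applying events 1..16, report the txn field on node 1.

1

1. propose(0,'x'):  <0:coor t1 ->
2. deliver 0→2:  <2:part t1 ->
3. deliver 2→0:  nop
4. deliver 0→1:  <1:part t1 ->
5. deliver 1→0:  <0:coor t1 x>
6. deliver 0→1:  <1:part t1 x>
7. timeout(0):  <0:coor t2 x>
8. deliver 0→2:  <2:part t1 x>
9. deliver 2→0:  nop
10. crash(2):  <2:✗part t1 x>
11. deliver 1→0:  nop
12. recover(2):  <2:part t1 x>
13. deliver 2→1:  nop
14. deliver 1→0:  nop
15. deliver 1→0:  nop
16. crash(1):  <1:✗part t1 x>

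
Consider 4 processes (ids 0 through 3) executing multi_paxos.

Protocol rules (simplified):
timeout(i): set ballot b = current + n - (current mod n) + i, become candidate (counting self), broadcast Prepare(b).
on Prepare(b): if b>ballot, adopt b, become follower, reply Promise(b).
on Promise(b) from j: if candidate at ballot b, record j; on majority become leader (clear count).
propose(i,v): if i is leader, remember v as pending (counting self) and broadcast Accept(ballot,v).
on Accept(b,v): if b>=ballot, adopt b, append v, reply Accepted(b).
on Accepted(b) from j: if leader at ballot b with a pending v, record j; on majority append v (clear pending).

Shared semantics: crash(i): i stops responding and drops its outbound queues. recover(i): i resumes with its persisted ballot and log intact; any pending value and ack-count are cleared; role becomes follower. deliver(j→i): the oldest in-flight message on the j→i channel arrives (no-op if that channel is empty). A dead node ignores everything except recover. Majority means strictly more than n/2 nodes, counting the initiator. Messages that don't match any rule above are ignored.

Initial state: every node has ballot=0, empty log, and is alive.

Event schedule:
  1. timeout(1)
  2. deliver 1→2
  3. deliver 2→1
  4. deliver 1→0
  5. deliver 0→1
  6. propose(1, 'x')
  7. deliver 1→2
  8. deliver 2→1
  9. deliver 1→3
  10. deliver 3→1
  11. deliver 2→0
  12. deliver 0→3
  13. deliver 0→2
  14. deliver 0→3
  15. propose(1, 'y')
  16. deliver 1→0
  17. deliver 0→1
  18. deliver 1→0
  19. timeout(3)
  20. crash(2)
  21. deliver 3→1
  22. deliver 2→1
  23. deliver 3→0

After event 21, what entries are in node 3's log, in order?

empty

after 1 — timeout(1): n1:cand/b5/[-]
after 2 — deliver 1→2: n2:foll/b5/[-]
after 3 — deliver 2→1: ·
after 4 — deliver 1→0: n0:foll/b5/[-]
after 5 — deliver 0→1: n1:lead/b5/[-]
after 6 — propose(1,'x'): ·
after 7 — deliver 1→2: n2:foll/b5/[x]
after 8 — deliver 2→1: ·
after 9 — deliver 1→3: n3:foll/b5/[-]
after 10 — deliver 3→1: ·
after 11 — deliver 2→0: ·
after 12 — deliver 0→3: ·
after 13 — deliver 0→2: ·
after 14 — deliver 0→3: ·
after 15 — propose(1,'y'): ·
after 16 — deliver 1→0: n0:foll/b5/[x]
after 17 — deliver 0→1: ·
after 18 — deliver 1→0: n0:foll/b5/[x,y]
after 19 — timeout(3): n3:cand/b11/[-]
after 20 — crash(2): n2:✗foll/b5/[x]
after 21 — deliver 3→1: n1:foll/b11/[-]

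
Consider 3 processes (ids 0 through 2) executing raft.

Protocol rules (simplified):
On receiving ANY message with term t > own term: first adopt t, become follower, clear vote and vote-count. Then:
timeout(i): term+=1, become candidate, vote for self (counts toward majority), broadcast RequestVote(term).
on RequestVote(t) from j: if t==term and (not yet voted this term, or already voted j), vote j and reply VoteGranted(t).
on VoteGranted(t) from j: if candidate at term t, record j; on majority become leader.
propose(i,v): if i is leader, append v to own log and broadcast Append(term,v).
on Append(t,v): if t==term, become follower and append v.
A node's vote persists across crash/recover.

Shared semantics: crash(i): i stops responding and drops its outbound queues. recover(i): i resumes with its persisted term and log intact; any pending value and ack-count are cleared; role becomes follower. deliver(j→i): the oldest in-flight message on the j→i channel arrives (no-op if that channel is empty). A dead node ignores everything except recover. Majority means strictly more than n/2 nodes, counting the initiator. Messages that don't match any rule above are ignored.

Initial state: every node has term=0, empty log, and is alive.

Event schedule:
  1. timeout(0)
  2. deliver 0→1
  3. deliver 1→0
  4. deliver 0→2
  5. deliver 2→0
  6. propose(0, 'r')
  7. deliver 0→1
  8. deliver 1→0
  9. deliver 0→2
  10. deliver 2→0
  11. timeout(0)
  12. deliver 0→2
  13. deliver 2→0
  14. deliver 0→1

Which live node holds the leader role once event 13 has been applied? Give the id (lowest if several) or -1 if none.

0

after 1 — timeout(0): n0:cand/t1/[-]
after 2 — deliver 0→1: n1:foll/t1/[-]
after 3 — deliver 1→0: n0:lead/t1/[-]
after 4 — deliver 0→2: n2:foll/t1/[-]
after 5 — deliver 2→0: ·
after 6 — propose(0,'r'): n0:lead/t1/[r]
after 7 — deliver 0→1: n1:foll/t1/[r]
after 8 — deliver 1→0: ·
after 9 — deliver 0→2: n2:foll/t1/[r]
after 10 — deliver 2→0: ·
after 11 — timeout(0): n0:cand/t2/[r]
after 12 — deliver 0→2: n2:foll/t2/[r]
after 13 — deliver 2→0: n0:lead/t2/[r]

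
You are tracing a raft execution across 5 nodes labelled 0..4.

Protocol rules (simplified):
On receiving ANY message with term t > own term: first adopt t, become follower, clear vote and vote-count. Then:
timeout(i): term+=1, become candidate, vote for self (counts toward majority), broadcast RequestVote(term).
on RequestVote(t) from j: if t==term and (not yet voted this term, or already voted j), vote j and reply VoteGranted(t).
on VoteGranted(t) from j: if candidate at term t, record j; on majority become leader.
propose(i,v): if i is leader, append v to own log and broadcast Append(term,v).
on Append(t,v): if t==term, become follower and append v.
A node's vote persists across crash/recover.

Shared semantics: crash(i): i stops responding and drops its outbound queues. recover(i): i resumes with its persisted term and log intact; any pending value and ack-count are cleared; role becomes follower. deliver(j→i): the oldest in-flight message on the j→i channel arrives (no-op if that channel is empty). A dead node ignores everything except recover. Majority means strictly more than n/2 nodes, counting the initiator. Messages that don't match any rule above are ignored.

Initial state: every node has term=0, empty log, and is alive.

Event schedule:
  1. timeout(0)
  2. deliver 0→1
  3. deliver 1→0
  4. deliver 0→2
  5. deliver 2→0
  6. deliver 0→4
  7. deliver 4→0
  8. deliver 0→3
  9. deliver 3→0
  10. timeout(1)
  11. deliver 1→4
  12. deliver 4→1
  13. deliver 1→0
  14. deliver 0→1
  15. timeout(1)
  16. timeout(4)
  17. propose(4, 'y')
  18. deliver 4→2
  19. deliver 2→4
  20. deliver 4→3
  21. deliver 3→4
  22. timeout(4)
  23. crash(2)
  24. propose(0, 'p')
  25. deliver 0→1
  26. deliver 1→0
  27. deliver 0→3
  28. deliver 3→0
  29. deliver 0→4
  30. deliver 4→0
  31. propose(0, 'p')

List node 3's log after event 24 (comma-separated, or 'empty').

empty

after 1 — timeout(0): n0:cand/t1/[-]
after 2 — deliver 0→1: n1:foll/t1/[-]
after 3 — deliver 1→0: ·
after 4 — deliver 0→2: n2:foll/t1/[-]
after 5 — deliver 2→0: n0:lead/t1/[-]
after 6 — deliver 0→4: n4:foll/t1/[-]
after 7 — deliver 4→0: ·
after 8 — deliver 0→3: n3:foll/t1/[-]
after 9 — deliver 3→0: ·
after 10 — timeout(1): n1:cand/t2/[-]
after 11 — deliver 1→4: n4:foll/t2/[-]
after 12 — deliver 4→1: ·
after 13 — deliver 1→0: n0:foll/t2/[-]
after 14 — deliver 0→1: n1:lead/t2/[-]
after 15 — timeout(1): n1:cand/t3/[-]
after 16 — timeout(4): n4:cand/t3/[-]
after 17 — propose(4,'y'): ·
after 18 — deliver 4→2: n2:foll/t3/[-]
after 19 — deliver 2→4: ·
after 20 — deliver 4→3: n3:foll/t3/[-]
after 21 — deliver 3→4: n4:lead/t3/[-]
after 22 — timeout(4): n4:cand/t4/[-]
after 23 — crash(2): n2:✗foll/t3/[-]
after 24 — propose(0,'p'): ·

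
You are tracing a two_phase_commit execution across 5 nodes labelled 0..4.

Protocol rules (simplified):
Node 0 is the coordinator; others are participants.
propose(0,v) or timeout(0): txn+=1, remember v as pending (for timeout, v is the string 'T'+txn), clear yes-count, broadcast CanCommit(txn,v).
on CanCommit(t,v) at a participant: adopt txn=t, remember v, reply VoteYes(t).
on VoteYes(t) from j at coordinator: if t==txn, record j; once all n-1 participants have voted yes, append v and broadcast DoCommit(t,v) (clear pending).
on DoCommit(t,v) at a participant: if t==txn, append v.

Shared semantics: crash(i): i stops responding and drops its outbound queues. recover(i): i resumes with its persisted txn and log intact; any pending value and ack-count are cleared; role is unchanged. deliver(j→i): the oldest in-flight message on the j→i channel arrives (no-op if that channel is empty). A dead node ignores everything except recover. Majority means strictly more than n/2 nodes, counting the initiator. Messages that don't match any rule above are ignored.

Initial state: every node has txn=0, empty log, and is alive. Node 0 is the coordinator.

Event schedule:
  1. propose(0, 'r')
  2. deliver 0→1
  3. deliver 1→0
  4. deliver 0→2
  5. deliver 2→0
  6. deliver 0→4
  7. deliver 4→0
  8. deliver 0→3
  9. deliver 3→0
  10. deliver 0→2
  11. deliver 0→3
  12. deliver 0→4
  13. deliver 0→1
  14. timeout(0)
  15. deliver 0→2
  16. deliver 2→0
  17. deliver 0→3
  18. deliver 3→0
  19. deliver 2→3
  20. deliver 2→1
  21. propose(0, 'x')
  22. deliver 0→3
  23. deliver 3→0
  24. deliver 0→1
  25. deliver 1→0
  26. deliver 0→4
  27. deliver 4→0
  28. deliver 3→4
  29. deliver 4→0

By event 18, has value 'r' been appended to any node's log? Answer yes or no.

1. propose(0,'r'):  <0:coor t1 ->
2. deliver 0→1:  <1:part t1 ->
3. deliver 1→0:  nop
4. deliver 0→2:  <2:part t1 ->
5. deliver 2→0:  nop
6. deliver 0→4:  <4:part t1 ->
7. deliver 4→0:  nop
8. deliver 0→3:  <3:part t1 ->
9. deliver 3→0:  <0:coor t1 r>
10. deliver 0→2:  <2:part t1 r>
11. deliver 0→3:  <3:part t1 r>
12. deliver 0→4:  <4:part t1 r>
13. deliver 0→1:  <1:part t1 r>
14. timeout(0):  <0:coor t2 r>
15. deliver 0→2:  <2:part t2 r>
16. deliver 2→0:  nop
17. deliver 0→3:  <3:part t2 r>
18. deliver 3→0:  nop

yes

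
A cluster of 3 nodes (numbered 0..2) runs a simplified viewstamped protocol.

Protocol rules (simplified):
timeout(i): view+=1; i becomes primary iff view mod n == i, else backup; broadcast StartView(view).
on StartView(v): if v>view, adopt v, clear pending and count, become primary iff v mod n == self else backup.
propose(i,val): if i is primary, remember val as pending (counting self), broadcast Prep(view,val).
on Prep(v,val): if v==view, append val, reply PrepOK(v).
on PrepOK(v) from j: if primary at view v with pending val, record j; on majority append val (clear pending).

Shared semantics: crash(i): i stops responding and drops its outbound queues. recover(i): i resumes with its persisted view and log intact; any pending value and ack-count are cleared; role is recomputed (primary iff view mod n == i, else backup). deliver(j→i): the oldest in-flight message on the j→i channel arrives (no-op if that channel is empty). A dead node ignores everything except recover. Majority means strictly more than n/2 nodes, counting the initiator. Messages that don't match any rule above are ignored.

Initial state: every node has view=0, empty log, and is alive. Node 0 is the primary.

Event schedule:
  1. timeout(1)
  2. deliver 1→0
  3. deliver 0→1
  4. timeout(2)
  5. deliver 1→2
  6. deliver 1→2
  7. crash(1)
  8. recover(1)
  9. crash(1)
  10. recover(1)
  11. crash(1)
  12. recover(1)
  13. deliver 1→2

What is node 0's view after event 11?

1

e1 timeout(1): 1[prim,v=1,-]
e2 deliver 1→0: 0[back,v=1,-]
e3 deliver 0→1: ·
e4 timeout(2): 2[back,v=1,-]
e5 deliver 1→2: ·
e6 deliver 1→2: ·
e7 crash(1): 1[✗prim,v=1,-]
e8 recover(1): 1[prim,v=1,-]
e9 crash(1): 1[✗prim,v=1,-]
e10 recover(1): 1[prim,v=1,-]
e11 crash(1): 1[✗prim,v=1,-]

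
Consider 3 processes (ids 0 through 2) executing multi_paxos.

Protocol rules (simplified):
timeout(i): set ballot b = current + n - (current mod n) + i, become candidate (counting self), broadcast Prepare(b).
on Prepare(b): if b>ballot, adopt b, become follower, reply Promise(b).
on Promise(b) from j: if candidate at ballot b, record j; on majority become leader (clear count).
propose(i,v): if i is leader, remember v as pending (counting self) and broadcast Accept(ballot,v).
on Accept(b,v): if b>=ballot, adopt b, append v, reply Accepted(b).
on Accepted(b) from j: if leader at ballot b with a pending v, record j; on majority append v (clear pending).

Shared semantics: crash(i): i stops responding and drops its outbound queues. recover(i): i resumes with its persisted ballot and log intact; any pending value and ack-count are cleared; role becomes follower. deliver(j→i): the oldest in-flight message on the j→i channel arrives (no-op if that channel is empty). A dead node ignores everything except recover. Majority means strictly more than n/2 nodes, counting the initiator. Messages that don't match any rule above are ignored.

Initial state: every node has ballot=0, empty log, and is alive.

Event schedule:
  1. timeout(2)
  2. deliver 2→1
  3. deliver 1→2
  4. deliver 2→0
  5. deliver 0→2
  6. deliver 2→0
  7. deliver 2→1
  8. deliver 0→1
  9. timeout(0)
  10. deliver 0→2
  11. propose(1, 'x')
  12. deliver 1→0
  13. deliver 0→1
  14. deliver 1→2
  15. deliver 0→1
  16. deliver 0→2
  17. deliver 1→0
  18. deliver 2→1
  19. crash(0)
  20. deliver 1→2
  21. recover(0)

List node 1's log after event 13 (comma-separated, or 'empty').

empty

1. timeout(2):  <2:cand b5 ->
2. deliver 2→1:  <1:foll b5 ->
3. deliver 1→2:  <2:lead b5 ->
4. deliver 2→0:  <0:foll b5 ->
5. deliver 0→2:  nop
6. deliver 2→0:  nop
7. deliver 2→1:  nop
8. deliver 0→1:  nop
9. timeout(0):  <0:cand b6 ->
10. deliver 0→2:  <2:foll b6 ->
11. propose(1,'x'):  nop
12. deliver 1→0:  nop
13. deliver 0→1:  <1:foll b6 ->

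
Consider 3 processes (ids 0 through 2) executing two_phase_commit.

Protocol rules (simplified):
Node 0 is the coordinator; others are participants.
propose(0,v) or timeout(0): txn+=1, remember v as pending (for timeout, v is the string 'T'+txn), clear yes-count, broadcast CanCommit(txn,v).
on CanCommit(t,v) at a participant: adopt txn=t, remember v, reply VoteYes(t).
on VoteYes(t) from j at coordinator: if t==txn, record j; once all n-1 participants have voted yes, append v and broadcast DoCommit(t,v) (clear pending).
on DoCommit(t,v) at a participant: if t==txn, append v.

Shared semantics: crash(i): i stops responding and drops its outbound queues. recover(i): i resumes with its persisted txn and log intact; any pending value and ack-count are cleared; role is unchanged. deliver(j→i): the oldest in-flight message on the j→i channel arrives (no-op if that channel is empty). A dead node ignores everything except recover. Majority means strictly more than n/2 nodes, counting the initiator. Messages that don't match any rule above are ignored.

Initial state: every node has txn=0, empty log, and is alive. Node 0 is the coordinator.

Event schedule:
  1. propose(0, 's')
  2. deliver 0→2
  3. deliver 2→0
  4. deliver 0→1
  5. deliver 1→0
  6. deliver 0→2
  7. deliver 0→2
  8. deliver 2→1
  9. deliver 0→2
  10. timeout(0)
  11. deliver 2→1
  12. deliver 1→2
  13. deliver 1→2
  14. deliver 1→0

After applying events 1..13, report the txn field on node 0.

e1 propose(0,'s'): 0[coor,t=1,-]
e2 deliver 0→2: 2[part,t=1,-]
e3 deliver 2→0: ·
e4 deliver 0→1: 1[part,t=1,-]
e5 deliver 1→0: 0[coor,t=1,s]
e6 deliver 0→2: 2[part,t=1,s]
e7 deliver 0→2: ·
e8 deliver 2→1: ·
e9 deliver 0→2: ·
e10 timeout(0): 0[coor,t=2,s]
e11 deliver 2→1: ·
e12 deliver 1→2: ·
e13 deliver 1→2: ·

2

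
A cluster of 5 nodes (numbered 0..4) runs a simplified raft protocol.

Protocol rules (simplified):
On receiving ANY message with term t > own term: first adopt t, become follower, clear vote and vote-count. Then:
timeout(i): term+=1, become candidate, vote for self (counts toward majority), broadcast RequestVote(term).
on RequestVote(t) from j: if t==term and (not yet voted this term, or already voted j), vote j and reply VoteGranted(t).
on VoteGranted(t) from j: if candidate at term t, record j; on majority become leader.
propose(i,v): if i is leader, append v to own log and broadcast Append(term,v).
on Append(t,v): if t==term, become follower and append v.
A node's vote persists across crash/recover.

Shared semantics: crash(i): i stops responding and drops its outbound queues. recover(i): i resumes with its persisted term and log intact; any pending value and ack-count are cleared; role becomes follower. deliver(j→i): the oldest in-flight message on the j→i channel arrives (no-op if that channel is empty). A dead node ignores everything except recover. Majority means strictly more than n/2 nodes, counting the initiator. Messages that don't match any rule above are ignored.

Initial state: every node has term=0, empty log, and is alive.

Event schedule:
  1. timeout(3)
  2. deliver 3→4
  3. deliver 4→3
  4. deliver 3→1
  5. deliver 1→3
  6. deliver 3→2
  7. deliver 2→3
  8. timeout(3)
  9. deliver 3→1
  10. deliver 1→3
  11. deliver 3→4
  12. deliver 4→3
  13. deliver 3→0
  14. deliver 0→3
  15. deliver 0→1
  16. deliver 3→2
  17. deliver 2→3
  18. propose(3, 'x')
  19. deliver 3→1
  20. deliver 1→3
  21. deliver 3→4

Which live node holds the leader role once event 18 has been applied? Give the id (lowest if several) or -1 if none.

3

[1] timeout(3) → N3(cand t1 [-])
[2] deliver 3→4 → N4(foll t1 [-])
[3] deliver 4→3 → ∅
[4] deliver 3→1 → N1(foll t1 [-])
[5] deliver 1→3 → N3(lead t1 [-])
[6] deliver 3→2 → N2(foll t1 [-])
[7] deliver 2→3 → ∅
[8] timeout(3) → N3(cand t2 [-])
[9] deliver 3→1 → N1(foll t2 [-])
[10] deliver 1→3 → ∅
[11] deliver 3→4 → N4(foll t2 [-])
[12] deliver 4→3 → N3(lead t2 [-])
[13] deliver 3→0 → N0(foll t1 [-])
[14] deliver 0→3 → ∅
[15] deliver 0→1 → ∅
[16] deliver 3→2 → N2(foll t2 [-])
[17] deliver 2→3 → ∅
[18] propose(3,'x') → N3(lead t2 [x])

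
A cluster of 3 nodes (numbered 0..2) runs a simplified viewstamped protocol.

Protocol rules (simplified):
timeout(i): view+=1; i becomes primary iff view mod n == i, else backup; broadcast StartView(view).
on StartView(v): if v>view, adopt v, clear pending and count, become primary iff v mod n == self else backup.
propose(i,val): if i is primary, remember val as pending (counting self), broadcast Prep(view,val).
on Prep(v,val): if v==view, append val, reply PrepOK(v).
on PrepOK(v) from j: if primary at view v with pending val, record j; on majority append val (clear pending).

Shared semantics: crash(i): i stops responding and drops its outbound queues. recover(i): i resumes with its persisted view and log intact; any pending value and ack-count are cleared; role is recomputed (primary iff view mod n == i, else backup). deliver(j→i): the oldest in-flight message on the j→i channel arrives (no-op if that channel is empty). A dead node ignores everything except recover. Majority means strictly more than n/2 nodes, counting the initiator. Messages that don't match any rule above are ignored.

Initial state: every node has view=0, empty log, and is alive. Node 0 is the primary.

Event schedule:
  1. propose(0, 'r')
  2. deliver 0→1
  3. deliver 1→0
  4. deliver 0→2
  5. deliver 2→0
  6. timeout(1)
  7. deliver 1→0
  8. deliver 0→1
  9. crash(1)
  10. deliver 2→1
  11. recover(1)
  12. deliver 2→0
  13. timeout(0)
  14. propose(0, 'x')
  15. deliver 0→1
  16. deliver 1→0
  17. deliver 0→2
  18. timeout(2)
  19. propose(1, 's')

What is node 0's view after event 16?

2

e1 propose(0,'r'): ·
e2 deliver 0→1: 1[back,v=0,r]
e3 deliver 1→0: 0[prim,v=0,r]
e4 deliver 0→2: 2[back,v=0,r]
e5 deliver 2→0: ·
e6 timeout(1): 1[prim,v=1,r]
e7 deliver 1→0: 0[back,v=1,r]
e8 deliver 0→1: ·
e9 crash(1): 1[✗prim,v=1,r]
e10 deliver 2→1: ·
e11 recover(1): 1[prim,v=1,r]
e12 deliver 2→0: ·
e13 timeout(0): 0[back,v=2,r]
e14 propose(0,'x'): ·
e15 deliver 0→1: 1[back,v=2,r]
e16 deliver 1→0: ·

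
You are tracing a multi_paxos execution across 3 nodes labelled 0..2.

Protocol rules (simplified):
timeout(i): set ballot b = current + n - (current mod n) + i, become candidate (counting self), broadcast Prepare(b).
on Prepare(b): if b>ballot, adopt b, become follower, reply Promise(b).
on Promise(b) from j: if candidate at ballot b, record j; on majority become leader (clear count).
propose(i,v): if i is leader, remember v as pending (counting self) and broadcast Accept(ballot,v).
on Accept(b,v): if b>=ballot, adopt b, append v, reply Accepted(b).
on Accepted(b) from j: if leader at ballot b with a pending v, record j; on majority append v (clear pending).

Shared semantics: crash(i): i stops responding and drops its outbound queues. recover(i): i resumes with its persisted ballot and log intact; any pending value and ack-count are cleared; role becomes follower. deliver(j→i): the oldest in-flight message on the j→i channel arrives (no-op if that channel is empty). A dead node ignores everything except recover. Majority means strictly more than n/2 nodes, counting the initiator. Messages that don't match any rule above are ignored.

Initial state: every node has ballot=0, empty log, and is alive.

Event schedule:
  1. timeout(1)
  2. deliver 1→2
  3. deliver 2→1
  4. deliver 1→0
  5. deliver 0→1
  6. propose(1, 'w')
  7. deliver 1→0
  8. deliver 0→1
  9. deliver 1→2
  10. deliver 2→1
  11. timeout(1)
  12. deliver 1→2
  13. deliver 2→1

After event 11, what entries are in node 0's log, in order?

w

[1] timeout(1) → N1(cand b4 [-])
[2] deliver 1→2 → N2(foll b4 [-])
[3] deliver 2→1 → N1(lead b4 [-])
[4] deliver 1→0 → N0(foll b4 [-])
[5] deliver 0→1 → ∅
[6] propose(1,'w') → ∅
[7] deliver 1→0 → N0(foll b4 [w])
[8] deliver 0→1 → N1(lead b4 [w])
[9] deliver 1→2 → N2(foll b4 [w])
[10] deliver 2→1 → ∅
[11] timeout(1) → N1(cand b7 [w])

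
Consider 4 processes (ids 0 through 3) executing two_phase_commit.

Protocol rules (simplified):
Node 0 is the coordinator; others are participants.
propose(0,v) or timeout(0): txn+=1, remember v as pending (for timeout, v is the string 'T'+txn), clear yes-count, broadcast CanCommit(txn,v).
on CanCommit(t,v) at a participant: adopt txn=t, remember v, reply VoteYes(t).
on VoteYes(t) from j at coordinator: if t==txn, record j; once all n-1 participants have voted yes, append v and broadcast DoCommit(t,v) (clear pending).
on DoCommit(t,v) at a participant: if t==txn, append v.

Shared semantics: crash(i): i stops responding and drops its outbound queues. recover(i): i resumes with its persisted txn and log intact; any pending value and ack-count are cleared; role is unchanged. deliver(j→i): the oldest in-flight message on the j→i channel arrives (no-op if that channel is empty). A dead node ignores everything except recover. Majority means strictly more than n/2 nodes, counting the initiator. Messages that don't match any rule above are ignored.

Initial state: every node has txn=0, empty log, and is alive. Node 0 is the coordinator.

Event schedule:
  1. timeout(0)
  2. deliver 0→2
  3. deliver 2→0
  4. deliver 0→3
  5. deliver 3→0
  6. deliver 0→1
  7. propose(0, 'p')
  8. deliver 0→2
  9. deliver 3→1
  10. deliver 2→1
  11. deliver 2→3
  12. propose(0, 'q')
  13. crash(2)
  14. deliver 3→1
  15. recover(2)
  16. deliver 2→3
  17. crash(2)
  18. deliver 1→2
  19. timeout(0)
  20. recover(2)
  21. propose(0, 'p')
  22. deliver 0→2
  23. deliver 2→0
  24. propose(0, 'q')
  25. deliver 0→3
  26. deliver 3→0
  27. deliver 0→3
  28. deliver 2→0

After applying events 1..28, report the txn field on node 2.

3

e1 timeout(0): 0[coor,t=1,-]
e2 deliver 0→2: 2[part,t=1,-]
e3 deliver 2→0: ·
e4 deliver 0→3: 3[part,t=1,-]
e5 deliver 3→0: ·
e6 deliver 0→1: 1[part,t=1,-]
e7 propose(0,'p'): 0[coor,t=2,-]
e8 deliver 0→2: 2[part,t=2,-]
e9 deliver 3→1: ·
e10 deliver 2→1: ·
e11 deliver 2→3: ·
e12 propose(0,'q'): 0[coor,t=3,-]
e13 crash(2): 2[✗part,t=2,-]
e14 deliver 3→1: ·
e15 recover(2): 2[part,t=2,-]
e16 deliver 2→3: ·
e17 crash(2): 2[✗part,t=2,-]
e18 deliver 1→2: ·
e19 timeout(0): 0[coor,t=4,-]
e20 recover(2): 2[part,t=2,-]
e21 propose(0,'p'): 0[coor,t=5,-]
e22 deliver 0→2: 2[part,t=3,-]
e23 deliver 2→0: ·
e24 propose(0,'q'): 0[coor,t=6,-]
e25 deliver 0→3: 3[part,t=2,-]
e26 deliver 3→0: ·
e27 deliver 0→3: 3[part,t=3,-]
e28 deliver 2→0: ·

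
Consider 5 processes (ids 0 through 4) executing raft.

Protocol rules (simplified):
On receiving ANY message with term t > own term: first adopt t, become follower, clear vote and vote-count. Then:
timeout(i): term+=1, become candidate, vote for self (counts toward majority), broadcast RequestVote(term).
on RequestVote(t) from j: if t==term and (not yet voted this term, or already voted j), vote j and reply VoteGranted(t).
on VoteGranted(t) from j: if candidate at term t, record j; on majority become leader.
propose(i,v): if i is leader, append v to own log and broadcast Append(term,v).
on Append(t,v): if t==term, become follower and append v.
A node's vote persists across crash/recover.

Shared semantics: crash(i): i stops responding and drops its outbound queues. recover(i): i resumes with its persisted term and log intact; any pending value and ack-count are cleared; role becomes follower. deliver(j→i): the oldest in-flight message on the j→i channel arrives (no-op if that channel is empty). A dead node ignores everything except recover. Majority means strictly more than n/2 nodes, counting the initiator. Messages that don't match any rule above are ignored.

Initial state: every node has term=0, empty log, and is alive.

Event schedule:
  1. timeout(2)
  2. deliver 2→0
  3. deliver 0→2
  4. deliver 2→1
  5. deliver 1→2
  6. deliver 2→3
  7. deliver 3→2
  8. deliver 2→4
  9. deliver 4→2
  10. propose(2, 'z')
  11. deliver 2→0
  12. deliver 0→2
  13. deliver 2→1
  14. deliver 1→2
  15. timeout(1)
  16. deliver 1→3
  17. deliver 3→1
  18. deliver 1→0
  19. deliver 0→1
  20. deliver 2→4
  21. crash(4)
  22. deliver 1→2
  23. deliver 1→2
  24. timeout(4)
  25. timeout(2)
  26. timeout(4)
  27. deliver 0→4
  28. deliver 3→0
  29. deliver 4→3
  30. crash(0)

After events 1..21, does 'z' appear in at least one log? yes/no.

yes

e1 timeout(2): 2[cand,t=1,-]
e2 deliver 2→0: 0[foll,t=1,-]
e3 deliver 0→2: ·
e4 deliver 2→1: 1[foll,t=1,-]
e5 deliver 1→2: 2[lead,t=1,-]
e6 deliver 2→3: 3[foll,t=1,-]
e7 deliver 3→2: ·
e8 deliver 2→4: 4[foll,t=1,-]
e9 deliver 4→2: ·
e10 propose(2,'z'): 2[lead,t=1,z]
e11 deliver 2→0: 0[foll,t=1,z]
e12 deliver 0→2: ·
e13 deliver 2→1: 1[foll,t=1,z]
e14 deliver 1→2: ·
e15 timeout(1): 1[cand,t=2,z]
e16 deliver 1→3: 3[foll,t=2,-]
e17 deliver 3→1: ·
e18 deliver 1→0: 0[foll,t=2,z]
e19 deliver 0→1: 1[lead,t=2,z]
e20 deliver 2→4: 4[foll,t=1,z]
e21 crash(4): 4[✗foll,t=1,z]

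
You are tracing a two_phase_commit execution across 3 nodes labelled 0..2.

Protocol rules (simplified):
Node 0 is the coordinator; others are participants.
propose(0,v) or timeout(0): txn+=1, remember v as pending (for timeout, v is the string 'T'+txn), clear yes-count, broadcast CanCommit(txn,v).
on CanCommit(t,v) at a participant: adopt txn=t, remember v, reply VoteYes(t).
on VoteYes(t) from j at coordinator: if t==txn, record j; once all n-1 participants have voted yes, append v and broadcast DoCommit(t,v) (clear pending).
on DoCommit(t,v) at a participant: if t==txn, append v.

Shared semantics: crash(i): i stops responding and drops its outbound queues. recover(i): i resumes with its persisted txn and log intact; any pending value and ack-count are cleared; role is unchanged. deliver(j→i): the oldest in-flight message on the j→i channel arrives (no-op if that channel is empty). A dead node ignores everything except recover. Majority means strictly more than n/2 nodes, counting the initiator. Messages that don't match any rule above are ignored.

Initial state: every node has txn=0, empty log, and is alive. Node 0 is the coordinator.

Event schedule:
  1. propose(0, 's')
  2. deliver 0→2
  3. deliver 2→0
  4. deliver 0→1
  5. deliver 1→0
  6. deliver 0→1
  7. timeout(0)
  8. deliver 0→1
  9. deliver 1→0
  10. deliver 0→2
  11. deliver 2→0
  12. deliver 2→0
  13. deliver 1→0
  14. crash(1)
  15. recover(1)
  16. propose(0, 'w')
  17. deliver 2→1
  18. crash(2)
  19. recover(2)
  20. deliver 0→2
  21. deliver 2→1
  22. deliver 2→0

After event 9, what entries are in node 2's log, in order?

after 1 — propose(0,'s'): n0:coor/t1/[-]
after 2 — deliver 0→2: n2:part/t1/[-]
after 3 — deliver 2→0: ·
after 4 — deliver 0→1: n1:part/t1/[-]
after 5 — deliver 1→0: n0:coor/t1/[s]
after 6 — deliver 0→1: n1:part/t1/[s]
after 7 — timeout(0): n0:coor/t2/[s]
after 8 — deliver 0→1: n1:part/t2/[s]
after 9 — deliver 1→0: ·

empty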